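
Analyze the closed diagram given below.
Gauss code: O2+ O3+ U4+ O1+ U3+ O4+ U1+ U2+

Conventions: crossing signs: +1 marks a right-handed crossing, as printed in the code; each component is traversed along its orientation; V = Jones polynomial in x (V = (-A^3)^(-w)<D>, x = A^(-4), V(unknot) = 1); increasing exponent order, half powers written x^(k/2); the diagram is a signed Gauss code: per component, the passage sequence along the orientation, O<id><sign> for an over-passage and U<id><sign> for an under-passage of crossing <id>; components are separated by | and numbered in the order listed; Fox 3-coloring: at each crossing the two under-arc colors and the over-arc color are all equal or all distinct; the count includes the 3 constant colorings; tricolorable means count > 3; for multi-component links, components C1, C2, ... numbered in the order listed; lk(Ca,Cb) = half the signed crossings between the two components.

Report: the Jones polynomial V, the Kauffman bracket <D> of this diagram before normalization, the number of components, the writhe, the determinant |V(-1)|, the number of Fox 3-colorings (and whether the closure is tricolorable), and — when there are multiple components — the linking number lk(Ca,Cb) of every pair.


Jones polynomial: V(x) = x + x^3 - x^4
<D> = -A^-4 + 1 + A^8; writhe +4
components 1, writhe +4 (4 crossings)
3-colorings: 9 of 3^4, det 3 — tricolorable
note: V spans 3 powers of x: at least 3 crossings in any diagram


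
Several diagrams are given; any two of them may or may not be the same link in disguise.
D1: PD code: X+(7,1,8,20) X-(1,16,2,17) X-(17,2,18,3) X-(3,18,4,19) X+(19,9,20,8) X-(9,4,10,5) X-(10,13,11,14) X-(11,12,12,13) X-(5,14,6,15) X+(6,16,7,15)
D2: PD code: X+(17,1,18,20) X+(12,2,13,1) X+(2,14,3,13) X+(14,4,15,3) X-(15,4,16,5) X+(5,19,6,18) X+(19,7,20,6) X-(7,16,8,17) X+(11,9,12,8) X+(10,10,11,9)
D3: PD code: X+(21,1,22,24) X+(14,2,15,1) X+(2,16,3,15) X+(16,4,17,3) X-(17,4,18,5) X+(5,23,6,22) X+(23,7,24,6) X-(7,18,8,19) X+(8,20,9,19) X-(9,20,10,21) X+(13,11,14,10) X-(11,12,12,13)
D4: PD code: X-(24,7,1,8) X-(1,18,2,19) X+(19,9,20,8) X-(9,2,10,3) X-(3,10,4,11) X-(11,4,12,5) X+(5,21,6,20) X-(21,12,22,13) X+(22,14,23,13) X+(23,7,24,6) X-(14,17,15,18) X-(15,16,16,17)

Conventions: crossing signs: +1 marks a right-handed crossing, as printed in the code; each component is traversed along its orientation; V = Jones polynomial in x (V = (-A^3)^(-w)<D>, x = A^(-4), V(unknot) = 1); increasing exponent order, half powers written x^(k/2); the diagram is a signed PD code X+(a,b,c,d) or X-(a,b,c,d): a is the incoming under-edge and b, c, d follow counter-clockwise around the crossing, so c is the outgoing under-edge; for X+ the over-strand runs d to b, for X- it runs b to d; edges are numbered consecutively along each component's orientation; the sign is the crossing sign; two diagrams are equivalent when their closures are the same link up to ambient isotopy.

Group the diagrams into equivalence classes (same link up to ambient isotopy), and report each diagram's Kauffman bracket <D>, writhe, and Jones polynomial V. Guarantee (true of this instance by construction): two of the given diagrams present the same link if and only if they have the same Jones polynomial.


equivalence classes: {D1, D4} | {D2, D3}
D1 (bracket A^-16 - A^-12 + 2A^-8 - 2A^-4 + 2 - 2A^4 + A^8; 10 crossings at w = -4): V = x^-5 - 2x^-4 + 2x^-3 - 2x^-2 + 2x^-1 - 1 + x
V(D2) = x - x^2 + 2x^3 - x^4 + x^5 - x^6  (w +6, c 10, <D> = -A^-6 + A^-2 - A^2 + 2A^6 - A^10 + A^14)
D3 (bracket -A^-12 + A^-8 - A^-4 + 2 - A^4 + A^8; 12 crossings at w = +4): V = x - x^2 + 2x^3 - x^4 + x^5 - x^6
V(D4) = x^-5 - 2x^-4 + 2x^-3 - 2x^-2 + 2x^-1 - 1 + x  [12 crossings, <D> = A^-16 - A^-12 + 2A^-8 - 2A^-4 + 2 - 2A^4 + A^8, w = -4]
key observation: comparing 4 Jones polynomials yields 2 groups


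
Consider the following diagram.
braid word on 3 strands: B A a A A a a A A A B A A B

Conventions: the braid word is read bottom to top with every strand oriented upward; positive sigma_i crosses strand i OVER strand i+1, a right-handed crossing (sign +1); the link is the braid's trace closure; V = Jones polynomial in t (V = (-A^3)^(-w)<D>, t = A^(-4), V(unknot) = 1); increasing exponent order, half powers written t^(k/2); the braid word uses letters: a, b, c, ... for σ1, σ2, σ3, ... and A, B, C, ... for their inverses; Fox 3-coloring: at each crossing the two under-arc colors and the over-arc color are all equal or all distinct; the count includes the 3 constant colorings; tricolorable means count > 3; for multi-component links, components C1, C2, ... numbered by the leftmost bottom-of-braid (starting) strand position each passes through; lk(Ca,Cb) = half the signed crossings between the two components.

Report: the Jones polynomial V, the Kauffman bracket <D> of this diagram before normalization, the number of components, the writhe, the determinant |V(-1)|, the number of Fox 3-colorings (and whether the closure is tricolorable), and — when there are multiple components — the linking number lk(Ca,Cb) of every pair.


Jones polynomial: V(t) = -t^-8 + t^-5 + t^-3
<D> = A^-12 + A^-4 - A^8; writhe -8
components 1, writhe -8 (14 crossings)
3-colorings: 9 of 3^14, det 3 — tricolorable
note: |V(-1)| = 3: so tricolorable, since 3 divides 3


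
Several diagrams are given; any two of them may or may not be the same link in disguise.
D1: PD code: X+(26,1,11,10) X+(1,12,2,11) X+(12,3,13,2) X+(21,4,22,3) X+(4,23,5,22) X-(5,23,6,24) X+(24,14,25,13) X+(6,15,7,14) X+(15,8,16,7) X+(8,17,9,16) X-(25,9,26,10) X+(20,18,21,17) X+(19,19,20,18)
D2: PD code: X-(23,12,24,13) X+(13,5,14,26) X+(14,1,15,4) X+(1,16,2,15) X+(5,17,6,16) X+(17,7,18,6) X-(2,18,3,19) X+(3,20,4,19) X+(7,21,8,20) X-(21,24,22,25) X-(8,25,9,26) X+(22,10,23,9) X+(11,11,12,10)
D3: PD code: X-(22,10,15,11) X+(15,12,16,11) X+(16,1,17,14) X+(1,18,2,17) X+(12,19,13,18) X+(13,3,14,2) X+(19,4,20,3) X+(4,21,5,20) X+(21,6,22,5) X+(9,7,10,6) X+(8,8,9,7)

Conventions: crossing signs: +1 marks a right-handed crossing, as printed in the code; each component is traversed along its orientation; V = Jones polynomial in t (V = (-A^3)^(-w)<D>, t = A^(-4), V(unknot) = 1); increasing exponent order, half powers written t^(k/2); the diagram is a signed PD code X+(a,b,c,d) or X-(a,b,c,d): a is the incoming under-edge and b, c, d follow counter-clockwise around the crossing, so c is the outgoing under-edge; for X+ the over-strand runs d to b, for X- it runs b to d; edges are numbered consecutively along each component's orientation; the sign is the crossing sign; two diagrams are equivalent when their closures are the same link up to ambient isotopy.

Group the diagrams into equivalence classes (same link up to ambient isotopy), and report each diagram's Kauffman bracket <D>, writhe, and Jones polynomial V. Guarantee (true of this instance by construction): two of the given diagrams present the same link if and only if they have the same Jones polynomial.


classes: {D1, D3} | {D2}
V(D1) = -t^(5/2) - t^(9/2) + t^(11/2) - t^(13/2) + t^(15/2) - t^(17/2)  [13 crossings, <D> = A^-7 - A^-3 + A - A^5 + A^9 + A^17, w = +9]
D2 (bracket -A^-11 + A^-7 - A^-3 + 2A + A^9; 13 crossings at w = +5): V = -t^(3/2) - 2t^(7/2) + t^(9/2) - t^(11/2) + t^(13/2)
V(D3) = -t^(5/2) - t^(9/2) + t^(11/2) - t^(13/2) + t^(15/2) - t^(17/2)  (w +9, c 11, <D> = A^-7 - A^-3 + A - A^5 + A^9 + A^17)
insight: V(t) takes 2 values over 3 diagrams, fixing the grouping


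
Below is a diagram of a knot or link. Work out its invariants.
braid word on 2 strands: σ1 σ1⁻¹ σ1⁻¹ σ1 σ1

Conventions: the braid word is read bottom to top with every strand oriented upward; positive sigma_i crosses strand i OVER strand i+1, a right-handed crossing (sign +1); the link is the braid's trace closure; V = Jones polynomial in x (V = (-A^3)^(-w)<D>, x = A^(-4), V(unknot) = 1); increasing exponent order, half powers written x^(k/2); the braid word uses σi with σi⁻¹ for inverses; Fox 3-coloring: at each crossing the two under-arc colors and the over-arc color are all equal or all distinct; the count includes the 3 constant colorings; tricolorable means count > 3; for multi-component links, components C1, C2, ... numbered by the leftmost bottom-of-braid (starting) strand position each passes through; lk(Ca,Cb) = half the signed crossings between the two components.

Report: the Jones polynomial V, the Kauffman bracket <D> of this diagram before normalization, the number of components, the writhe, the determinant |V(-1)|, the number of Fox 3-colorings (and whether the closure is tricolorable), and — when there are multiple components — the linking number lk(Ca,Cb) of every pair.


V(x) = 1
bracket: -A^3, w = +1
1 component, writhe +1, over 5 crossings
det 1, colorings 3 of 3^5 — not tricolorable
observation: det 1 = |V(-1)|; not divisible by 3, so not tricolorable


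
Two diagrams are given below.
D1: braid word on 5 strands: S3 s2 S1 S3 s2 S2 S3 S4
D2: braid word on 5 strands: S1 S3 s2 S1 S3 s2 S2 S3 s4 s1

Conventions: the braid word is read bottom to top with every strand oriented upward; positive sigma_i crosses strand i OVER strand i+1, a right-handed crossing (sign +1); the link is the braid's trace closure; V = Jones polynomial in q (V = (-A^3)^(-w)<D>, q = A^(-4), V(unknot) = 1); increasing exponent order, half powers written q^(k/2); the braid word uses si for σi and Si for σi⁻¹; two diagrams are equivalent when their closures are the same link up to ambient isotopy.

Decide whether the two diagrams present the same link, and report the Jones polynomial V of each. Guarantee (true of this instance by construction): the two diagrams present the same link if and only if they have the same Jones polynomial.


equivalent: yes
D1 (bracket A^-8 + 1 - A^4; 8 crossings at w = -4): V = -q^-4 + q^-3 + q^-1
V(D2) = -q^-4 + q^-3 + q^-1  (w -2, c 10, <D> = A^-2 + A^6 - A^10)
key observation: all 2 diagrams share one V(q), hence one class


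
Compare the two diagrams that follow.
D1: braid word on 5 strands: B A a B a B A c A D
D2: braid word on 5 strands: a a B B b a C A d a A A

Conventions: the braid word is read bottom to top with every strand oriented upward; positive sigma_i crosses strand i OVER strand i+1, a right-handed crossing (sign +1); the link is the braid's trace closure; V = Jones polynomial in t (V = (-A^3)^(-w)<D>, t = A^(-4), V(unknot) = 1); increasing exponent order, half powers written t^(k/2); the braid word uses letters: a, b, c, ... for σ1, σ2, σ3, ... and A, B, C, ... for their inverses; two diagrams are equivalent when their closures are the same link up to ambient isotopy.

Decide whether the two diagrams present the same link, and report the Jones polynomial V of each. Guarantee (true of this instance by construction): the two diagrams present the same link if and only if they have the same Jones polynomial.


equivalent: no
V(D1) = -t^-6 + t^-5 - t^-4 + 2t^-3 - t^-2 + t^-1  (w -4, c 10, <D> = A^-8 - A^-4 + 2 - A^4 + A^8 - A^12)
V(D2) = 1  [12 crossings, <D> = 1, w = 0]
key observation: 2 classes among 2 diagrams; unequal V(t) rules out equality


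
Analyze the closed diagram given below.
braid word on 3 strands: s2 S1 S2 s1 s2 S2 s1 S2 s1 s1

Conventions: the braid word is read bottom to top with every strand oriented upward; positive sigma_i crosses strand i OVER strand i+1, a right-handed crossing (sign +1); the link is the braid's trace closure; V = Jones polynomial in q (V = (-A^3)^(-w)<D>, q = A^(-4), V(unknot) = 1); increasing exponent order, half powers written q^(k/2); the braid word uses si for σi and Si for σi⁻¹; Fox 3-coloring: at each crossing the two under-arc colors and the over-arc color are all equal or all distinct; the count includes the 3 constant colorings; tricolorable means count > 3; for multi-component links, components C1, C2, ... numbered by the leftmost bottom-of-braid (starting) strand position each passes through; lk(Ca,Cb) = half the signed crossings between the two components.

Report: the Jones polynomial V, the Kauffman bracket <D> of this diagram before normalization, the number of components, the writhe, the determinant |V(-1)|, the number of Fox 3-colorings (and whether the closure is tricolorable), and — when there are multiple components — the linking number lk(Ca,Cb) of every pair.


V(q) = q^-1 - 1 + 2q - 2q^2 + 2q^3 - 2q^4 + q^5
bracket: A^-14 - 2A^-10 + 2A^-6 - 2A^-2 + 2A^2 - A^6 + A^10, w = +2
1 component, writhe +2, over 10 crossings
det 11, colorings 3 of 3^10 — not tricolorable
observation: V spans 6 powers of q: at least 6 crossings in any diagram


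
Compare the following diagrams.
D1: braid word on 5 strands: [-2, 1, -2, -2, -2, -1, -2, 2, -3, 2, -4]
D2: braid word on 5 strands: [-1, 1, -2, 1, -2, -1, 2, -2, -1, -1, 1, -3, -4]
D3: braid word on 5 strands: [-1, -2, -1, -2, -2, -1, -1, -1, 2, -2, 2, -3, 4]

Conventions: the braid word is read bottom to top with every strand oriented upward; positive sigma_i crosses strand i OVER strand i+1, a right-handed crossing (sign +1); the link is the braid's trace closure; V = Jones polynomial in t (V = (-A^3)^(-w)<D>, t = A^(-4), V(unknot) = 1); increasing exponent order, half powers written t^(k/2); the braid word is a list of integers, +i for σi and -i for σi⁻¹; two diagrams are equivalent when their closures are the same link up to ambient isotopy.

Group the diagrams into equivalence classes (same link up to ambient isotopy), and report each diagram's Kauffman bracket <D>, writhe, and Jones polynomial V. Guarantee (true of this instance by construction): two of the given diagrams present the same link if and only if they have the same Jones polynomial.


grouping into links: {D1} | {D2} | {D3}
V(D1) = t^(-9/2) - t^(-5/2) - t^(-3/2) - t^(-1/2)  (w -5, c 11, <D> = A^-13 + A^-9 + A^-5 - A^3)
D2 (bracket A^-13 - A^-9 + A^-5 + A^3; 13 crossings at w = -5): V = -t^(-9/2) - t^(-5/2) + t^(-3/2) - t^(-1/2)
D3 (bracket A^-11 + 2A^-3 - 2A + 2A^5 - 2A^9 + 2A^13 - A^17; 13 crossings at w = -7): V = t^(-19/2) - 2t^(-17/2) + 2t^(-15/2) - 2t^(-13/2) + 2t^(-11/2) - 2t^(-9/2) - t^(-5/2)
why: V(t) takes 3 values over 3 diagrams, fixing the grouping


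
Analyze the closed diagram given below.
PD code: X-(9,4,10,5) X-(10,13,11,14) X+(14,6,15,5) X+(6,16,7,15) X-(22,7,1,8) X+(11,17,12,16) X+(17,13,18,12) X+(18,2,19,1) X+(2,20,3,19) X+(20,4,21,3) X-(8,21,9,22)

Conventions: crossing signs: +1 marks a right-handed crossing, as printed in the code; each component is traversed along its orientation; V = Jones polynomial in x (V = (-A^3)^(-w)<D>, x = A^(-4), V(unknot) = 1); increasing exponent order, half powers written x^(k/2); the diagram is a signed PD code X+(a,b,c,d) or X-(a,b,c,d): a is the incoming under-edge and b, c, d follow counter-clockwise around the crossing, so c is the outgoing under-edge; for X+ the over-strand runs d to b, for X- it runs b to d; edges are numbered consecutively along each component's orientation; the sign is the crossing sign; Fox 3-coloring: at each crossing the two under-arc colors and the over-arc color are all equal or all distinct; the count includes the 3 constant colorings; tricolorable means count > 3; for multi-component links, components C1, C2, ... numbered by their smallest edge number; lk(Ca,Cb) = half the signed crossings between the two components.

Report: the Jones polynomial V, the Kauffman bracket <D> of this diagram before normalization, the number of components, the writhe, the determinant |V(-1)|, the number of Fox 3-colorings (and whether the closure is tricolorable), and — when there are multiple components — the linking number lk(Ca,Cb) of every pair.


V = 2x - 2x^2 + 3x^3 - 3x^4 + 2x^5 - 2x^6 + x^7
<D> = -A^-19 + 2A^-15 - 2A^-11 + 3A^-7 - 3A^-3 + 2A - 2A^5 (w = +3)
1 component over 11 crossings, w = +3
9 Fox colorings among 3^11, |V(-1)| = 15: tricolorable
why: |V(-1)| = 15: so tricolorable, since 3 divides 15


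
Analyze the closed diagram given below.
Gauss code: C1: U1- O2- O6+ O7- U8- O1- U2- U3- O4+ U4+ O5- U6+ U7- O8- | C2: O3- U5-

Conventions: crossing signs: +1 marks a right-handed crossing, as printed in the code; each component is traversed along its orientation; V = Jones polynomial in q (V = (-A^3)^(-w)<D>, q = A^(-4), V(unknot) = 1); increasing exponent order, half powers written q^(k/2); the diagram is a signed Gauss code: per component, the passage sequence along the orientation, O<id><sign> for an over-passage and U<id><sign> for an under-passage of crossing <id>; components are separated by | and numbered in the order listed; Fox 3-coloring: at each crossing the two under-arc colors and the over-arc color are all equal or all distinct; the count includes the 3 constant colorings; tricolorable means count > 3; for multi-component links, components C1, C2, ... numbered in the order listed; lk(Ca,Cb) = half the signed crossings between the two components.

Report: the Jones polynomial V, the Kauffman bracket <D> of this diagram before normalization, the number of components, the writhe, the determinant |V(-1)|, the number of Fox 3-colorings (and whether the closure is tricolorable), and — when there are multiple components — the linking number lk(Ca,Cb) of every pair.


V(q) = q^(-13/2) - q^(-11/2) + q^(-9/2) - 2q^(-7/2) - q^(-3/2)
bracket: -A^-6 - 2A^2 + A^6 - A^10 + A^14, w = -4
2 components, writhe -4, over 8 crossings
lk(C1,C2) = -1
det 6, colorings 9 of 3^8 — tricolorable
observation: span 5 respects span(V) <= c + mu - 1 = 9 for this 2-component diagram


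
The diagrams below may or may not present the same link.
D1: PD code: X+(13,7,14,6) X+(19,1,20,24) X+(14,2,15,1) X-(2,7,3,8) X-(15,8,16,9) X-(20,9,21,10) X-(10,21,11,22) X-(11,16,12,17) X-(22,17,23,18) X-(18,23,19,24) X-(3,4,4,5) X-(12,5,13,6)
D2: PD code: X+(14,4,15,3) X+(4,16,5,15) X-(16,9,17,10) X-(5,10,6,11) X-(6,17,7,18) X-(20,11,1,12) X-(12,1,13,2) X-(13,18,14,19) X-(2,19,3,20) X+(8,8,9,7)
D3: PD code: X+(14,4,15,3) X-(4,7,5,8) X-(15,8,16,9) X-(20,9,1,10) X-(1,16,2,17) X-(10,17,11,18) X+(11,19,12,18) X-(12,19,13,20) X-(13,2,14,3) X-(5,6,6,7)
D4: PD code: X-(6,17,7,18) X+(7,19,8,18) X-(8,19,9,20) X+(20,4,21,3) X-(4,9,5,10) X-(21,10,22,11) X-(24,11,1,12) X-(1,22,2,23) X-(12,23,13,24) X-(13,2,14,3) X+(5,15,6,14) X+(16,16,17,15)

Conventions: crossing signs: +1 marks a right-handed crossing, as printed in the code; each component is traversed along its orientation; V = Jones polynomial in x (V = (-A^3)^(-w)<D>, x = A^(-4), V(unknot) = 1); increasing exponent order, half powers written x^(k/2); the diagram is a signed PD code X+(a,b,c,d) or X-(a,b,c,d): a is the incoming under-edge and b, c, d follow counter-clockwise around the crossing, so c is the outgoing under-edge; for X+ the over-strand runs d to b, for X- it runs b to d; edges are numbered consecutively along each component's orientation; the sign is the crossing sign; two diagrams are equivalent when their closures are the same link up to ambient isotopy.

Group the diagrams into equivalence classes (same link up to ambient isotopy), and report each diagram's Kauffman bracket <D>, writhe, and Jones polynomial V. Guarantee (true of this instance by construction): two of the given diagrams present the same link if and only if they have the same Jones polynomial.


grouping into links: {D1, D2, D3, D4}
V(D1) = -x^-4 + x^-3 + x^-1  (w -6, c 12, <D> = A^-14 + A^-6 - A^-2)
V(D2) = -x^-4 + x^-3 + x^-1  (w -4, c 10, <D> = A^-8 + 1 - A^4)
V(D3) = -x^-4 + x^-3 + x^-1  [10 crossings, <D> = A^-14 + A^-6 - A^-2, w = -6]
V(D4) = -x^-4 + x^-3 + x^-1  (w -4, c 12, <D> = A^-8 + 1 - A^4)
why: all 4 diagrams share one V(x), hence one class


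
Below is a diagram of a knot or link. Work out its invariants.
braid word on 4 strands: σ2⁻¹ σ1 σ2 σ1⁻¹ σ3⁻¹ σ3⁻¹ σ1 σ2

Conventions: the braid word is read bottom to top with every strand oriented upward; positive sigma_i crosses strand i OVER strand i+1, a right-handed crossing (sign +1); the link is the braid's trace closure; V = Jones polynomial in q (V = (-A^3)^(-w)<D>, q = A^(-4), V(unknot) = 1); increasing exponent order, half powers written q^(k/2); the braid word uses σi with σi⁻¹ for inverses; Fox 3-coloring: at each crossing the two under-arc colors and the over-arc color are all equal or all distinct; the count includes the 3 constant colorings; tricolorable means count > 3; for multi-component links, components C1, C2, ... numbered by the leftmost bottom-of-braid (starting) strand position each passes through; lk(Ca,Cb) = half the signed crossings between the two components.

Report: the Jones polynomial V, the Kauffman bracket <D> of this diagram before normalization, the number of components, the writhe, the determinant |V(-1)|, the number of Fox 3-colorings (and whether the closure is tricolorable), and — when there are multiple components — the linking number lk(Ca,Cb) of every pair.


Jones polynomial: V(q) = -q^(-5/2) - q^(-1/2)
<D> = -A^2 - A^10; writhe 0
components 2, writhe 0 (8 crossings)
linking number lk(C1,C2) = -1
3-colorings: 3 of 3^8, det 2 — not tricolorable
note: det 2 = |V(-1)|; not divisible by 3, so not tricolorable


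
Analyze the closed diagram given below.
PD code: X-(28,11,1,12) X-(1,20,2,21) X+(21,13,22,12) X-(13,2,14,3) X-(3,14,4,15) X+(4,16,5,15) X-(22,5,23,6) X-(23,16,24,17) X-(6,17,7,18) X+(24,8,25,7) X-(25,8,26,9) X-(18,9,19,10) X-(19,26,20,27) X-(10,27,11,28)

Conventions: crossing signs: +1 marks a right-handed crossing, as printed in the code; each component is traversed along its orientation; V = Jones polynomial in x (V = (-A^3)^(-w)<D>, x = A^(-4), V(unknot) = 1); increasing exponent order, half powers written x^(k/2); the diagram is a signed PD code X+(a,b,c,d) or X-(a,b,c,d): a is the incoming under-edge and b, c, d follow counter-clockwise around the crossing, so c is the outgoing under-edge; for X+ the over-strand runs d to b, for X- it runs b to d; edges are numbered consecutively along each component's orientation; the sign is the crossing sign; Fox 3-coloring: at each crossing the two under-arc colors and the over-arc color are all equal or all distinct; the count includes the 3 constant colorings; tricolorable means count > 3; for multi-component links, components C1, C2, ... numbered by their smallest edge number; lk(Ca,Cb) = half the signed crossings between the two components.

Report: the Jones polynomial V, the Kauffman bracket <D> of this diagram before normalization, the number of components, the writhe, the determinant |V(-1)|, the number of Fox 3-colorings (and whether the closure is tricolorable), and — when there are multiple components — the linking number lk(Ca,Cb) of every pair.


Jones polynomial: V(x) = -x^-8 + x^-5 + x^-3
<D> = A^-12 + A^-4 - A^8; writhe -8
components 1, writhe -8 (14 crossings)
3-colorings: 9 of 3^14, det 3 — tricolorable
note: det 3 = |V(-1)|; divisible by 3, so tricolorable


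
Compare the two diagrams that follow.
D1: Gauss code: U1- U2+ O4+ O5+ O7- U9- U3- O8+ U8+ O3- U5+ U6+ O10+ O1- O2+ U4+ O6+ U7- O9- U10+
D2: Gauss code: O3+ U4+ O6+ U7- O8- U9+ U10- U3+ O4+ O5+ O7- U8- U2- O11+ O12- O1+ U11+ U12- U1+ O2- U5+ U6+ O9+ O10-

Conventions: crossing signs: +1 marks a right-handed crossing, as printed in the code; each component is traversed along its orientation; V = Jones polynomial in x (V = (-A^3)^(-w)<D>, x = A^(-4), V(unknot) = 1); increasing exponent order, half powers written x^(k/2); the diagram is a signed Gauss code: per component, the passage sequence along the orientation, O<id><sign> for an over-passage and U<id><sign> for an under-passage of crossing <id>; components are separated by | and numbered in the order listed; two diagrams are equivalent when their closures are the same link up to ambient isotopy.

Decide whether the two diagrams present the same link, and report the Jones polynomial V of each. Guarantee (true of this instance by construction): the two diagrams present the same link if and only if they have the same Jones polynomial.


same link: yes
V(D1) = 1  [10 crossings, <D> = A^6, w = +2]
V(D2) = 1  [12 crossings, <D> = A^6, w = +2]
insight: from 10 to 12 crossings by R-moves: one link, two diagrams


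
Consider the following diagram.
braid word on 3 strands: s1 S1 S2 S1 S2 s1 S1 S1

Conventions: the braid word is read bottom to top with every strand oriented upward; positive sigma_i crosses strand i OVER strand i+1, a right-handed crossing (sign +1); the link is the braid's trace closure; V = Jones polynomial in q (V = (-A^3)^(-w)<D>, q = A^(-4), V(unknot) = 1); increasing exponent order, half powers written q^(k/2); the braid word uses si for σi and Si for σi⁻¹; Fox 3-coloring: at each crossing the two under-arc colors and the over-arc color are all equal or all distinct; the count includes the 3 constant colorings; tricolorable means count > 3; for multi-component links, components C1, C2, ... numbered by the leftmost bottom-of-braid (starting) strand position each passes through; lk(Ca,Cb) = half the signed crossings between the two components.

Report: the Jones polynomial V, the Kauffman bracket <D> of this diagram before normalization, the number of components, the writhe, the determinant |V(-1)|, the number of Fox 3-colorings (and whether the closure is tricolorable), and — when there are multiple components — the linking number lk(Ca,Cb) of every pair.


V(q) = -q^-4 + q^-3 + q^-1
bracket: A^-8 + 1 - A^4, w = -4
1 component, writhe -4, over 8 crossings
det 3, colorings 9 of 3^8 — tricolorable
observation: |V(-1)| = 3: so tricolorable, since 3 divides 3


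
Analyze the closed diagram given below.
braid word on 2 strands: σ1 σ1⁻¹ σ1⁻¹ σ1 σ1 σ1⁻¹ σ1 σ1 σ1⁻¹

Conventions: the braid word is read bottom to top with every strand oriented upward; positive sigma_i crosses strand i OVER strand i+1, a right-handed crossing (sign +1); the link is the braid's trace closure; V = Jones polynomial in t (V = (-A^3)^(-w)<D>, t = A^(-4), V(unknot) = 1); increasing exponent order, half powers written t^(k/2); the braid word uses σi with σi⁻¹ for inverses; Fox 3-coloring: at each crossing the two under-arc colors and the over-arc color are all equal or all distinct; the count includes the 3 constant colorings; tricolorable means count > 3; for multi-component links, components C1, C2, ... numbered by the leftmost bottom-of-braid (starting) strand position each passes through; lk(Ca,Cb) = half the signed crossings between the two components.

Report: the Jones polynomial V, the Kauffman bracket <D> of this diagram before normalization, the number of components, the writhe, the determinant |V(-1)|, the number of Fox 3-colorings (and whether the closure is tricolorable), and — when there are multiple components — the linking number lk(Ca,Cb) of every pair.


V(t) = 1
bracket: -A^3, w = +1
1 component, writhe +1, over 9 crossings
det 1, colorings 3 of 3^9 — not tricolorable
observation: one generator, power 1: the (2,1) torus pattern


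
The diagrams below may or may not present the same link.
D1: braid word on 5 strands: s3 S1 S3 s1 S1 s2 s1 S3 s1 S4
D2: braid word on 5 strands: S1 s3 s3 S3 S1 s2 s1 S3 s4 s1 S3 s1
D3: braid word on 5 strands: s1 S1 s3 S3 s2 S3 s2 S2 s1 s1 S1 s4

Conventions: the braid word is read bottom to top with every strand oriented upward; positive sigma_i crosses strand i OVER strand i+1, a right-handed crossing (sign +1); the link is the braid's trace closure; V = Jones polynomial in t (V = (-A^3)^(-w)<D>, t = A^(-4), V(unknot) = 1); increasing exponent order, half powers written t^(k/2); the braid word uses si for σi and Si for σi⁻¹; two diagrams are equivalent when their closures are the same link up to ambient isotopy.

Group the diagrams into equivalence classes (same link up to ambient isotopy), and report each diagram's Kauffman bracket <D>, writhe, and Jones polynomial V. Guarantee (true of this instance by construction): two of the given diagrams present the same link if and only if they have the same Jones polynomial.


equivalence classes: {D1, D2, D3}
D1 (bracket 1; 10 crossings at w = 0): V = 1
D2 (bracket A^6; 12 crossings at w = +2): V = 1
V(D3) = 1  [12 crossings, <D> = A^6, w = +2]
key observation: one V(t) for all 3 diagrams — one class (guaranteed)


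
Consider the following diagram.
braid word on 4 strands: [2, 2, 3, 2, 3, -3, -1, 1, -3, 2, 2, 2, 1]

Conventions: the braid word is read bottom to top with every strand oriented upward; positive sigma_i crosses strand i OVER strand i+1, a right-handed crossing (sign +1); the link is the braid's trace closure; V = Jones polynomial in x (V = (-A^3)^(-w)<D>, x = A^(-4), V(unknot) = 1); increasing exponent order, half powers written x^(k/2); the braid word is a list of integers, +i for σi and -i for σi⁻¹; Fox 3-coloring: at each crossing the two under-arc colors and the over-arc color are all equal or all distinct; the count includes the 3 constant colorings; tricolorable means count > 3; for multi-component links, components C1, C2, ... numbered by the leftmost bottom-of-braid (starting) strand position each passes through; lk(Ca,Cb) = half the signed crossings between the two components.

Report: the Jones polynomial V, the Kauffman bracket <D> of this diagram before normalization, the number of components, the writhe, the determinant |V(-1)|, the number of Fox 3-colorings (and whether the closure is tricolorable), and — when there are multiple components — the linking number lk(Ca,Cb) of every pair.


Jones polynomial: V(x) = x^2 + x^4 - x^5 + x^6 - x^7
<D> = A^-7 - A^-3 + A - A^5 - A^13; writhe +7
components 1, writhe +7 (13 crossings)
3-colorings: 3 of 3^13, det 5 — not tricolorable
note: inverse pairs cancel, leaving σ2 σ2 σ3 σ2 σ3⁻¹ σ2 σ2 σ2 σ1


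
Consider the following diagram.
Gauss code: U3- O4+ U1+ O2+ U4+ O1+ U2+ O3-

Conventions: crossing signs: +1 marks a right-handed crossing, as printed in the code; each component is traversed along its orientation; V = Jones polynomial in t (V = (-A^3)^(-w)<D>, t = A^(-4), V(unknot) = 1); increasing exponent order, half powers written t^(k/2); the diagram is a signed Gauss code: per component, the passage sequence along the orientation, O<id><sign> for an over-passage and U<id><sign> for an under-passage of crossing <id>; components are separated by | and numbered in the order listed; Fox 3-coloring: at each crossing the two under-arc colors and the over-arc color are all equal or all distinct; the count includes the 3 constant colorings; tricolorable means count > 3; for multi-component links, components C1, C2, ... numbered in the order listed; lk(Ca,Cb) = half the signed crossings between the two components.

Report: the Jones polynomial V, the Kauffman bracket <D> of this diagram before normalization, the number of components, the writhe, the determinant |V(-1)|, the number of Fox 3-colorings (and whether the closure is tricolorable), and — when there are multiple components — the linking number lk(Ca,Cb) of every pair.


V(t) = t + t^3 - t^4
bracket: -A^-10 + A^-6 + A^2, w = +2
1 component, writhe +2, over 4 crossings
det 3, colorings 9 of 3^4 — tricolorable
observation: det 3 = |V(-1)|; divisible by 3, so tricolorable


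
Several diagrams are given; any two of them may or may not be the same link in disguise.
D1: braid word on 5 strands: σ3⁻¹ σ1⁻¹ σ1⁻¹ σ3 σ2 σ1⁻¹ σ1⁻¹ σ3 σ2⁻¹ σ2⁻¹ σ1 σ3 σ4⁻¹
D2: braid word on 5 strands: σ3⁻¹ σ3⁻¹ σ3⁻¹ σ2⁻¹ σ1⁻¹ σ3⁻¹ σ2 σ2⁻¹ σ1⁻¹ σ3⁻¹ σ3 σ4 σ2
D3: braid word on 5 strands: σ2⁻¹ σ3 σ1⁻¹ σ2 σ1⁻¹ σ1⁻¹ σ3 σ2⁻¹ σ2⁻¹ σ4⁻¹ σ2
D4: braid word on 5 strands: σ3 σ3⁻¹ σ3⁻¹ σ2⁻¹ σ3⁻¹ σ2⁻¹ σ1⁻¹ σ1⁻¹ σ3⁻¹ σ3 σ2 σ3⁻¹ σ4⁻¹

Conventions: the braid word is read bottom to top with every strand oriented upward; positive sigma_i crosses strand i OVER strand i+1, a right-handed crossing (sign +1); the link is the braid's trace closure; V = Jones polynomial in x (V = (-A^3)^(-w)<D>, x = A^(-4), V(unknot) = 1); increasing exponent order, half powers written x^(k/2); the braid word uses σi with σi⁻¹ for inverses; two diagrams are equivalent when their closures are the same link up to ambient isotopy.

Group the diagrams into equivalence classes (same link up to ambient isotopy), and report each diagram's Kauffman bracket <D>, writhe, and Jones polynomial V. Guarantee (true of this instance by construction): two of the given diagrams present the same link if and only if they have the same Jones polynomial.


classes: {D1, D3} | {D2, D4}
V(D1) = x^(-11/2) - x^(-9/2) + x^(-7/2) - 2x^(-5/2) + x^(-3/2) - 2x^(-1/2)  [13 crossings, <D> = 2A^-7 - A^-3 + 2A - A^5 + A^9 - A^13, w = -3]
V(D2) = x^(-13/2) - x^(-11/2) + x^(-9/2) - 2x^(-7/2) - x^(-3/2)  [13 crossings, <D> = A^-9 + 2A^-1 - A^3 + A^7 - A^11, w = -5]
V(D3) = x^(-11/2) - x^(-9/2) + x^(-7/2) - 2x^(-5/2) + x^(-3/2) - 2x^(-1/2)  [11 crossings, <D> = 2A^-7 - A^-3 + 2A - A^5 + A^9 - A^13, w = -3]
V(D4) = x^(-13/2) - x^(-11/2) + x^(-9/2) - 2x^(-7/2) - x^(-3/2)  (w -7, c 13, <D> = A^-15 + 2A^-7 - A^-3 + A - A^5)
note: 2 values of V(x) split the 4 diagrams


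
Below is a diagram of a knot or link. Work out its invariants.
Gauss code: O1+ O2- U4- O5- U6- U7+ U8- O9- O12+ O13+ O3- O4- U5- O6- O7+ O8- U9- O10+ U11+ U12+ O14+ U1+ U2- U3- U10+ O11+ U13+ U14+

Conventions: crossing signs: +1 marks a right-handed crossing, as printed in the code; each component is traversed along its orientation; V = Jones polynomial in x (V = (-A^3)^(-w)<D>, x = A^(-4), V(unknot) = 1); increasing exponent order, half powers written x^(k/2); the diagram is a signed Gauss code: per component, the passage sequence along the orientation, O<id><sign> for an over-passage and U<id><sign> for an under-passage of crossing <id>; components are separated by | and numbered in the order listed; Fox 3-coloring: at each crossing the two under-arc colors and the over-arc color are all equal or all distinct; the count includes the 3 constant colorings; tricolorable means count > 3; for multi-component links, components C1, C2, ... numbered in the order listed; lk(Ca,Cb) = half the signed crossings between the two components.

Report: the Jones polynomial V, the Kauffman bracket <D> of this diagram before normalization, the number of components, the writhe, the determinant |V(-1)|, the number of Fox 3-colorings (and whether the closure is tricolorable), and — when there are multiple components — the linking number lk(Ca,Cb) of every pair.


V = -x^-3 + x^-2 - x^-1 + 3 - x + x^2 - x^3
<D> = -A^-12 + A^-8 - A^-4 + 3 - A^4 + A^8 - A^12 (w = 0)
1 component over 14 crossings, w = 0
27 Fox colorings among 3^14, |V(-1)| = 9: tricolorable
why: the span of V is 6, forcing >= 6 crossings in any diagram


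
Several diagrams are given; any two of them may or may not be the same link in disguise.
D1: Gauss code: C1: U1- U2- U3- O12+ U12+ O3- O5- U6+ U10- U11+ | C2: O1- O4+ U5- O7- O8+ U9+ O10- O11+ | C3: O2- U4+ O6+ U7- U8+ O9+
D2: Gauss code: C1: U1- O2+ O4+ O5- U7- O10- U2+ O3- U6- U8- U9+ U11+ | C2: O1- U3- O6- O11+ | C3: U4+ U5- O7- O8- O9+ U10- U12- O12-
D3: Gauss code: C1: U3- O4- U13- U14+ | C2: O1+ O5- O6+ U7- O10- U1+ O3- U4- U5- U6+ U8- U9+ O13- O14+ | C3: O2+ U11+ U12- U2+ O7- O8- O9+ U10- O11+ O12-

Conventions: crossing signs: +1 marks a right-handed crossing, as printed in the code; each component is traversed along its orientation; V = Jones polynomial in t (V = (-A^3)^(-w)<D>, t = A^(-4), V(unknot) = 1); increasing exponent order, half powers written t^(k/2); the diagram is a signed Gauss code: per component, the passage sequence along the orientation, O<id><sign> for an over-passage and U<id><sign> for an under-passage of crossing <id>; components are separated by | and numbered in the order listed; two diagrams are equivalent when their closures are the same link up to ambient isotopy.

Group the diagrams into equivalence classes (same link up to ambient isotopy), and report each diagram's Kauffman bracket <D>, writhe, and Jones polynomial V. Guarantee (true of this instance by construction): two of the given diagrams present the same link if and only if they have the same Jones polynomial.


grouping into links: {D1} | {D2, D3}
V(D1) = t^-2 + 2 + t^2  (w 0, c 12, <D> = A^-8 + 2 + A^8)
V(D2) = t^-5 + 2t^-3 + t^-1  [12 crossings, <D> = A^-8 + 2 + A^8, w = -4]
D3 (bracket A^-2 + 2A^6 + A^14; 14 crossings at w = -2): V = t^-5 + 2t^-3 + t^-1
why: 2 values of V(t) split the 3 diagrams


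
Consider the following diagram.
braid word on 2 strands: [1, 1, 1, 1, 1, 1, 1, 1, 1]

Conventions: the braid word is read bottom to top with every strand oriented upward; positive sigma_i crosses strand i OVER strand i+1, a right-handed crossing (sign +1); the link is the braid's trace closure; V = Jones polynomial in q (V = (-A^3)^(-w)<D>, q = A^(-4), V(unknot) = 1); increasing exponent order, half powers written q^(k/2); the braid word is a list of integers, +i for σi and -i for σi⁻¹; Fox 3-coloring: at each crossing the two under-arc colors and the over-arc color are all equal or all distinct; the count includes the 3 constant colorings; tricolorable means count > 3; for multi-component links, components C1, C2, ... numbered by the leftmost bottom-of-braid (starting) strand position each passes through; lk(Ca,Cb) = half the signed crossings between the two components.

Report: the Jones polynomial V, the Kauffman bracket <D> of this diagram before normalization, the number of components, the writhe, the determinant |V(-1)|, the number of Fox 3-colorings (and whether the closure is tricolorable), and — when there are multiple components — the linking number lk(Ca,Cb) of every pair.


Jones polynomial: V(q) = q^4 + q^6 - q^7 + q^8 - q^9 + q^10 - q^11 + q^12 - q^13
<D> = A^-25 - A^-21 + A^-17 - A^-13 + A^-9 - A^-5 + A^-1 - A^3 - A^11; writhe +9
components 1, writhe +9 (9 crossings)
3-colorings: 9 of 3^9, det 9 — tricolorable
note: a (2,9) torus form — a single generator 9 times


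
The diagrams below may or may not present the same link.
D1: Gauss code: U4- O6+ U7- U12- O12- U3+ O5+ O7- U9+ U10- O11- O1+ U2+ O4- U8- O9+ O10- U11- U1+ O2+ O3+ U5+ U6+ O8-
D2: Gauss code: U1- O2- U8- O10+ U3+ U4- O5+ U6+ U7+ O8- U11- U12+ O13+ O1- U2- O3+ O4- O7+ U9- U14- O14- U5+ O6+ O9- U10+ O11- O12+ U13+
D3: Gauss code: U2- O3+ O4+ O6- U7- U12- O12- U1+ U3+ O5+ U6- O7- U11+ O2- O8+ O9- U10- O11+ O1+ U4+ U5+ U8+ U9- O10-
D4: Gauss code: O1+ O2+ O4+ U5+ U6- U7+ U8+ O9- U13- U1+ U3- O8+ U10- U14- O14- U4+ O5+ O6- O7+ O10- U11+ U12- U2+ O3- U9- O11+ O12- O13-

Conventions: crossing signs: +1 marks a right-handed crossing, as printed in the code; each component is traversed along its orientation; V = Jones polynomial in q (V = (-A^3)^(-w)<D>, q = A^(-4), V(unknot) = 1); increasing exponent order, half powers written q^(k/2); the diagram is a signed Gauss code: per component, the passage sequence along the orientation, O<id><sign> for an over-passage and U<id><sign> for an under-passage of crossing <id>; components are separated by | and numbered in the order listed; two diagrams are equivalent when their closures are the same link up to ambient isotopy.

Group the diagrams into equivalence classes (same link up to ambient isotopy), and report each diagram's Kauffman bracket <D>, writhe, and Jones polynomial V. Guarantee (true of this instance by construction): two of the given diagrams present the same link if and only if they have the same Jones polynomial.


grouping into links: {D1, D2, D3, D4}
V(D1) = q^-2 - q^-1 + 2 - 2q + q^2 - q^3 + q^4  (w 0, c 12, <D> = A^-16 - A^-12 + A^-8 - 2A^-4 + 2 - A^4 + A^8)
V(D2) = q^-2 - q^-1 + 2 - 2q + q^2 - q^3 + q^4  [14 crossings, <D> = A^-16 - A^-12 + A^-8 - 2A^-4 + 2 - A^4 + A^8, w = 0]
V(D3) = q^-2 - q^-1 + 2 - 2q + q^2 - q^3 + q^4  (w 0, c 12, <D> = A^-16 - A^-12 + A^-8 - 2A^-4 + 2 - A^4 + A^8)
D4 (bracket A^-16 - A^-12 + A^-8 - 2A^-4 + 2 - A^4 + A^8; 14 crossings at w = 0): V = q^-2 - q^-1 + 2 - 2q + q^2 - q^3 + q^4
key observation: one V(q) for all 4 diagrams — one class (guaranteed)


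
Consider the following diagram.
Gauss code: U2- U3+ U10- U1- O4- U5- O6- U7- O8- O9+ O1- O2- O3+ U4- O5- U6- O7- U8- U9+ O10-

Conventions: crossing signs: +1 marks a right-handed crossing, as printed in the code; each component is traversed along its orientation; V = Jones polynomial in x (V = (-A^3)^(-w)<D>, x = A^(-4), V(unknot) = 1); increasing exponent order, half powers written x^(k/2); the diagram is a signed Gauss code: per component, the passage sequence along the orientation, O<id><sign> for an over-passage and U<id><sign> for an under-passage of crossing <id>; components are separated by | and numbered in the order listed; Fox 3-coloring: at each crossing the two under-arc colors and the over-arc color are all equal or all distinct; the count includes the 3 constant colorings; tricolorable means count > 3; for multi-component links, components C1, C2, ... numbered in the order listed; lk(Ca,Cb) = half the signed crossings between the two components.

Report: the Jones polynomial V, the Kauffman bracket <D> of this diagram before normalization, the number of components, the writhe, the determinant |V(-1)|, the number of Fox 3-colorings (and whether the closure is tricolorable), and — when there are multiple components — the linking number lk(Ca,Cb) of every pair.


V = -x^-7 + x^-6 - x^-5 + x^-4 + x^-2
<D> = A^-10 + A^-2 - A^2 + A^6 - A^10 (w = -6)
1 component over 10 crossings, w = -6
3 Fox colorings among 3^10, |V(-1)| = 5: not tricolorable
why: w = -6 shifts under R1 moves; the (-A^3)^(6) factor cancels that in V
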